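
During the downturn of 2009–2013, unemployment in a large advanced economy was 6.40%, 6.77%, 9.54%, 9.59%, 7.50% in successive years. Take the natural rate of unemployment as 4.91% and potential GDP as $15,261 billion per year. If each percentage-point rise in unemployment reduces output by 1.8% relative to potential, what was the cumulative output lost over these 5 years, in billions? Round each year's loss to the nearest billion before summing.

$4,189 billion

Year 2009: gap = -1.8 × (6.4 - 4.91) = -2.682%, loss ≈ 15261 × 2.682/100 ≈ 409.
Year 2010: gap = -1.8 × (6.77 - 4.91) = -3.348%, loss ≈ 15261 × 3.348/100 ≈ 511.
Year 2011: gap = -1.8 × (9.54 - 4.91) = -8.334%, loss ≈ 15261 × 8.334/100 ≈ 1272.
Year 2012: gap = -1.8 × (9.59 - 4.91) = -8.424%, loss ≈ 15261 × 8.424/100 ≈ 1286.
Year 2013: gap = -1.8 × (7.5 - 4.91) = -4.662%, loss ≈ 15261 × 4.662/100 ≈ 711.
Total lost output = 409 + 511 + 1272 + 1286 + 711 = 4189 billion.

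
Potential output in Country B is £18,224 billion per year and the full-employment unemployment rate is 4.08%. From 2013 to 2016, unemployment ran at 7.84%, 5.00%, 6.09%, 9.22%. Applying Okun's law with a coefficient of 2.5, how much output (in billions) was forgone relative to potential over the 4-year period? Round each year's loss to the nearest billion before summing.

£5,390 billion

Year 2013: gap = -2.5 × (7.84 - 4.08) = -9.4%, loss ≈ 18224 × 9.4/100 ≈ 1713.
Year 2014: gap = -2.5 × (5 - 4.08) = -2.3%, loss ≈ 18224 × 2.3/100 ≈ 419.
Year 2015: gap = -2.5 × (6.09 - 4.08) = -5.025%, loss ≈ 18224 × 5.025/100 ≈ 916.
Year 2016: gap = -2.5 × (9.22 - 4.08) = -12.85%, loss ≈ 18224 × 12.85/100 ≈ 2342.
Total lost output = 1713 + 419 + 916 + 2342 = 5390 billion.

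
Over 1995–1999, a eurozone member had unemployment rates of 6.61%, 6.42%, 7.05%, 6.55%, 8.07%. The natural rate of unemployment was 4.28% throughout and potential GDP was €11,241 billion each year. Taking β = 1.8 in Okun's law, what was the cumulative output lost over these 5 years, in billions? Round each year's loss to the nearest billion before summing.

Year 1995: gap = -1.8 × (6.61 - 4.28) = -4.194%, loss ≈ 11241 × 4.194/100 ≈ 471.
Year 1996: gap = -1.8 × (6.42 - 4.28) = -3.852%, loss ≈ 11241 × 3.852/100 ≈ 433.
Year 1997: gap = -1.8 × (7.05 - 4.28) = -4.986%, loss ≈ 11241 × 4.986/100 ≈ 560.
Year 1998: gap = -1.8 × (6.55 - 4.28) = -4.086%, loss ≈ 11241 × 4.086/100 ≈ 459.
Year 1999: gap = -1.8 × (8.07 - 4.28) = -6.822%, loss ≈ 11241 × 6.822/100 ≈ 767.
Total lost output = 471 + 433 + 560 + 459 + 767 = 2690 billion.

€2,690 billion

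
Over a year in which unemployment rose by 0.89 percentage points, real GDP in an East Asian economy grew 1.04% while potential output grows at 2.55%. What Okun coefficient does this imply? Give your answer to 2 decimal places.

Growth form: g_Y = g_Y* - β × Δu, so β = (g_Y* - g_Y)/Δu.
β = (2.55 - 1.04)/0.89 = 1.51/0.89 = 1.70.

β ≈ 1.70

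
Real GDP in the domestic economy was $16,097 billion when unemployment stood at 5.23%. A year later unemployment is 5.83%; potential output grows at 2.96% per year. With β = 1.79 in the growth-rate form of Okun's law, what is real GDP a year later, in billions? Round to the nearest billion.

Δu = 5.83 - 5.23 = 0.6 points.
Okun's law (growth form): g_Y = g_Y* - β × Δu = 2.96 - 1.79 × (0.60) = 2.96 - 1.074 = 1.886%.
Real GDP in the next year = 16097 × (1 + 1.886/100) = 16097 × 1.01886 ≈ 16401 billion.

$16,401 billion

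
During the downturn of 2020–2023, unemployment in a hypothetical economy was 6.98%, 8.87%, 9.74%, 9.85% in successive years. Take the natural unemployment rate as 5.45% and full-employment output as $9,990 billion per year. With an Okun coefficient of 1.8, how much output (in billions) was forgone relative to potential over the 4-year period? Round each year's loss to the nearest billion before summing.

$2,452 billion

Year 2020: gap = -1.8 × (6.98 - 5.45) = -2.754%, loss ≈ 9990 × 2.754/100 ≈ 275.
Year 2021: gap = -1.8 × (8.87 - 5.45) = -6.156%, loss ≈ 9990 × 6.156/100 ≈ 615.
Year 2022: gap = -1.8 × (9.74 - 5.45) = -7.722%, loss ≈ 9990 × 7.722/100 ≈ 771.
Year 2023: gap = -1.8 × (9.85 - 5.45) = -7.92%, loss ≈ 9990 × 7.92/100 ≈ 791.
Total lost output = 275 + 615 + 771 + 791 = 2452 billion.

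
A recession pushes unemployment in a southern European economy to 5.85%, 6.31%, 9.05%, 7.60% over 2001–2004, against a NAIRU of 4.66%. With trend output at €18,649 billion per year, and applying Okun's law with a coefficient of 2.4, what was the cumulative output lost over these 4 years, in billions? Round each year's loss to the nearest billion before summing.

Year 2001: gap = -2.4 × (5.85 - 4.66) = -2.856%, loss ≈ 18649 × 2.856/100 ≈ 533.
Year 2002: gap = -2.4 × (6.31 - 4.66) = -3.96%, loss ≈ 18649 × 3.96/100 ≈ 739.
Year 2003: gap = -2.4 × (9.05 - 4.66) = -10.536%, loss ≈ 18649 × 10.536/100 ≈ 1965.
Year 2004: gap = -2.4 × (7.6 - 4.66) = -7.056%, loss ≈ 18649 × 7.056/100 ≈ 1316.
Total lost output = 533 + 739 + 1965 + 1316 = 4553 billion.

€4,553 billion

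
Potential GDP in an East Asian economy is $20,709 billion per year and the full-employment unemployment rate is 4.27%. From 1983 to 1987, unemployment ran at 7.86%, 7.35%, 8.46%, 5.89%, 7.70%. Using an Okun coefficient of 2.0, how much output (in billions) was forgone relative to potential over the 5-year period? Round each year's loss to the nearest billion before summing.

Year 1983: gap = -2.0 × (7.86 - 4.27) = -7.18%, loss ≈ 20709 × 7.18/100 ≈ 1487.
Year 1984: gap = -2.0 × (7.35 - 4.27) = -6.16%, loss ≈ 20709 × 6.16/100 ≈ 1276.
Year 1985: gap = -2.0 × (8.46 - 4.27) = -8.38%, loss ≈ 20709 × 8.38/100 ≈ 1735.
Year 1986: gap = -2.0 × (5.89 - 4.27) = -3.24%, loss ≈ 20709 × 3.24/100 ≈ 671.
Year 1987: gap = -2.0 × (7.7 - 4.27) = -6.86%, loss ≈ 20709 × 6.86/100 ≈ 1421.
Total lost output = 1487 + 1276 + 1735 + 671 + 1421 = 6590 billion.

$6,590 billion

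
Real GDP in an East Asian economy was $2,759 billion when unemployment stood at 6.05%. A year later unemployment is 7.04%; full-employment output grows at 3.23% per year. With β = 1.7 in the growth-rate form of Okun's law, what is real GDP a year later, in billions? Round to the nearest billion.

Δu = 7.04 - 6.05 = 0.99 points.
Okun's law (growth form): g_Y = g_Y* - β × Δu = 3.23 - 1.7 × (0.99) = 3.23 - 1.683 = 1.547%.
Real GDP in the next year = 2759 × (1 + 1.547/100) = 2759 × 1.01547 ≈ 2802 billion.

$2,802 billion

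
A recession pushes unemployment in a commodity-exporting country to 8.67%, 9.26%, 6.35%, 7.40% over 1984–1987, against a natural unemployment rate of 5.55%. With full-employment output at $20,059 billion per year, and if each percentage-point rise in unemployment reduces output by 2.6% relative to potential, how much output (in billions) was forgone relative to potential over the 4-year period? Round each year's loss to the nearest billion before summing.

Year 1984: gap = -2.6 × (8.67 - 5.55) = -8.112%, loss ≈ 20059 × 8.112/100 ≈ 1627.
Year 1985: gap = -2.6 × (9.26 - 5.55) = -9.646%, loss ≈ 20059 × 9.646/100 ≈ 1935.
Year 1986: gap = -2.6 × (6.35 - 5.55) = -2.08%, loss ≈ 20059 × 2.08/100 ≈ 417.
Year 1987: gap = -2.6 × (7.4 - 5.55) = -4.81%, loss ≈ 20059 × 4.81/100 ≈ 965.
Total lost output = 1627 + 1935 + 417 + 965 = 4944 billion.

$4,944 billion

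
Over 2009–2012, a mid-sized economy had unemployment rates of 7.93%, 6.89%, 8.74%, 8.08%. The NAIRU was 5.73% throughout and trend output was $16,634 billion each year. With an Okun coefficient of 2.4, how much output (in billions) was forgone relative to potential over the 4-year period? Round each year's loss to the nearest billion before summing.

Year 2009: gap = -2.4 × (7.93 - 5.73) = -5.28%, loss ≈ 16634 × 5.28/100 ≈ 878.
Year 2010: gap = -2.4 × (6.89 - 5.73) = -2.784%, loss ≈ 16634 × 2.784/100 ≈ 463.
Year 2011: gap = -2.4 × (8.74 - 5.73) = -7.224%, loss ≈ 16634 × 7.224/100 ≈ 1202.
Year 2012: gap = -2.4 × (8.08 - 5.73) = -5.64%, loss ≈ 16634 × 5.64/100 ≈ 938.
Total lost output = 878 + 463 + 1202 + 938 = 3481 billion.

$3,481 billion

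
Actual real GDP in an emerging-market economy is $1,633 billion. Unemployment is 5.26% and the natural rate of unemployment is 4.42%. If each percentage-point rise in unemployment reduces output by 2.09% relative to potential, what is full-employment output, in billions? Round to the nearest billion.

$1,662 billion

Unemployment gap = 5.26 - 4.42 = 0.84 points, so output gap = -2.09 × 0.84 = -1.7556%.
Since Y = Y* × (1 + gap/100), Y* = 1633/0.982444 ≈ 1662 billion.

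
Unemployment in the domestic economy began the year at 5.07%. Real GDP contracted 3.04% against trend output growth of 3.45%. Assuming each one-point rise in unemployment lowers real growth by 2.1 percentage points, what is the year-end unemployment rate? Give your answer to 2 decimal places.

8.16%

Growth-rate Okun's law: g_Y = g_Y* - β × Δu, so Δu = (g_Y* - g_Y)/β.
Δu = (3.45 + 3.04)/2.1 = 6.49/2.1 = 3.09 percentage points.
Year-end unemployment = 5.07 + 3.09 = 8.16%.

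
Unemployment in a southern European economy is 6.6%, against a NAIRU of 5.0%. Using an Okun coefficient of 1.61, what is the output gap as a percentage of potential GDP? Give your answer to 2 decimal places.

The unemployment gap is 6.6 - 5 = 1.6 percentage points.
Okun's law gives an output gap of -1.61 × 1.6 = -2.576%, i.e. 2.58% below potential.

-2.58%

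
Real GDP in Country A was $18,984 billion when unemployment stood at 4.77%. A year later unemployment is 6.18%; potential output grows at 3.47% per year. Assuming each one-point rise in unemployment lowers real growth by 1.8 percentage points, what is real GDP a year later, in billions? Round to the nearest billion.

$19,161 billion

Δu = 6.18 - 4.77 = 1.41 points.
Okun's law (growth form): g_Y = g_Y* - β × Δu = 3.47 - 1.8 × (1.41) = 3.47 - 2.538 = 0.932%.
Real GDP in the next year = 18984 × (1 + 0.932/100) = 18984 × 1.00932 ≈ 19161 billion.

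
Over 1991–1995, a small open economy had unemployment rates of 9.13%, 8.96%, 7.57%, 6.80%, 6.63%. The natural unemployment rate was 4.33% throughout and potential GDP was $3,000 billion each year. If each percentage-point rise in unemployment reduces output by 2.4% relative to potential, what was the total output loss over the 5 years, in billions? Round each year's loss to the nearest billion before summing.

Year 1991: gap = -2.4 × (9.13 - 4.33) = -11.52%, loss ≈ 3000 × 11.52/100 ≈ 346.
Year 1992: gap = -2.4 × (8.96 - 4.33) = -11.112%, loss ≈ 3000 × 11.112/100 ≈ 333.
Year 1993: gap = -2.4 × (7.57 - 4.33) = -7.776%, loss ≈ 3000 × 7.776/100 ≈ 233.
Year 1994: gap = -2.4 × (6.8 - 4.33) = -5.928%, loss ≈ 3000 × 5.928/100 ≈ 178.
Year 1995: gap = -2.4 × (6.63 - 4.33) = -5.52%, loss ≈ 3000 × 5.52/100 ≈ 166.
Total lost output = 346 + 333 + 233 + 178 + 166 = 1256 billion.

$1,256 billion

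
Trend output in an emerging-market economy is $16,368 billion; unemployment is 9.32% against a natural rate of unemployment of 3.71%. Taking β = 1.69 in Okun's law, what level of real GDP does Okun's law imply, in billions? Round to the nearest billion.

$14,816 billion

Unemployment gap = 9.32 - 3.71 = 5.61 points, so the output gap is -1.69 × 5.61 = -9.4809%.
Actual GDP = 16368 × (1 - 9.4809/100) = 16368 × 0.905191 ≈ 14816 billion.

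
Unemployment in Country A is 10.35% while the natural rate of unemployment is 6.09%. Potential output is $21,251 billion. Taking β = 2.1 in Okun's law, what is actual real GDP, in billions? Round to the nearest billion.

$19,350 billion

Unemployment gap = 10.35 - 6.09 = 4.26 points, so the output gap is -2.1 × 4.26 = -8.946%.
Actual GDP = 21251 × (1 - 8.946/100) = 21251 × 0.91054 ≈ 19350 billion.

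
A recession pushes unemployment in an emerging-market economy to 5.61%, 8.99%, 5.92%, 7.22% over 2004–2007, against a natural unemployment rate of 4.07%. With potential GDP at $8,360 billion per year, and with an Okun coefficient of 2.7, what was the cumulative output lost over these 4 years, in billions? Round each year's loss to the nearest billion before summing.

$2,588 billion

Year 2004: gap = -2.7 × (5.61 - 4.07) = -4.158%, loss ≈ 8360 × 4.158/100 ≈ 348.
Year 2005: gap = -2.7 × (8.99 - 4.07) = -13.284%, loss ≈ 8360 × 13.284/100 ≈ 1111.
Year 2006: gap = -2.7 × (5.92 - 4.07) = -4.995%, loss ≈ 8360 × 4.995/100 ≈ 418.
Year 2007: gap = -2.7 × (7.22 - 4.07) = -8.505%, loss ≈ 8360 × 8.505/100 ≈ 711.
Total lost output = 348 + 1111 + 418 + 711 = 2588 billion.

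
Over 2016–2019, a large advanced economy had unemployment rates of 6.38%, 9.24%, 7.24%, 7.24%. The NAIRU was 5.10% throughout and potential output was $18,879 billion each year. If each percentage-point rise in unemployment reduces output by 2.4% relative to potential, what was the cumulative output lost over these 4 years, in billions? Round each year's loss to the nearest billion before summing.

$4,396 billion

Year 2016: gap = -2.4 × (6.38 - 5.1) = -3.072%, loss ≈ 18879 × 3.072/100 ≈ 580.
Year 2017: gap = -2.4 × (9.24 - 5.1) = -9.936%, loss ≈ 18879 × 9.936/100 ≈ 1876.
Year 2018: gap = -2.4 × (7.24 - 5.1) = -5.136%, loss ≈ 18879 × 5.136/100 ≈ 970.
Year 2019: gap = -2.4 × (7.24 - 5.1) = -5.136%, loss ≈ 18879 × 5.136/100 ≈ 970.
Total lost output = 580 + 1876 + 970 + 970 = 4396 billion.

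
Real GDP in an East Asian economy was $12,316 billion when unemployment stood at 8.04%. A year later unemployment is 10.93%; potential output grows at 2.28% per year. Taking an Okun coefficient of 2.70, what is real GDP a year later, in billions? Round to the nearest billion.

$11,636 billion

Δu = 10.93 - 8.04 = 2.89 points.
Okun's law (growth form): g_Y = g_Y* - β × Δu = 2.28 - 2.70 × (2.89) = 2.28 - 7.803 = -5.523%.
Real GDP in the next year = 12316 × (1 - 5.523/100) = 12316 × 0.94477 ≈ 11636 billion.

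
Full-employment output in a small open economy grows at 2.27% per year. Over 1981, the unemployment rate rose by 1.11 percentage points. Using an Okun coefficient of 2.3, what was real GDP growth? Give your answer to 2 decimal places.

Growth-rate Okun's law: g_Y = g_Y* - β × Δu.
g_Y = 2.27 - 2.3 × (1.11) = 2.27 - 2.553 = -0.283%, i.e. -0.28% to 2 d.p.

-0.28%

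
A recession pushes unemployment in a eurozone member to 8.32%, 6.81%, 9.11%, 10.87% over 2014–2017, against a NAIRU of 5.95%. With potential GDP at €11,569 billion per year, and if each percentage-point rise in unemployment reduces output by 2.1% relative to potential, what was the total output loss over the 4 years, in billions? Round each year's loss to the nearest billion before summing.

€2,748 billion

Year 2014: gap = -2.1 × (8.32 - 5.95) = -4.977%, loss ≈ 11569 × 4.977/100 ≈ 576.
Year 2015: gap = -2.1 × (6.81 - 5.95) = -1.806%, loss ≈ 11569 × 1.806/100 ≈ 209.
Year 2016: gap = -2.1 × (9.11 - 5.95) = -6.636%, loss ≈ 11569 × 6.636/100 ≈ 768.
Year 2017: gap = -2.1 × (10.87 - 5.95) = -10.332%, loss ≈ 11569 × 10.332/100 ≈ 1195.
Total lost output = 576 + 209 + 768 + 1195 = 2748 billion.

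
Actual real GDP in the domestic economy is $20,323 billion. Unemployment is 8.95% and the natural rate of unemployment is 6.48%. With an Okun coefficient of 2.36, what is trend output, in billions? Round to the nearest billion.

Unemployment gap = 8.95 - 6.48 = 2.47 points, so output gap = -2.36 × 2.47 = -5.8292%.
Since Y = Y* × (1 + gap/100), Y* = 20323/0.941708 ≈ 21581 billion.

$21,581 billion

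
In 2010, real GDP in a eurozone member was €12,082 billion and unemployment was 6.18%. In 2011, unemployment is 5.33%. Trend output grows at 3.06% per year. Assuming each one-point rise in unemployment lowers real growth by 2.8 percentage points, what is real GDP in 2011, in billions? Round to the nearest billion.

€12,739 billion

Δu = 5.33 - 6.18 = -0.85 points.
Okun's law (growth form): g_Y = g_Y* - β × Δu = 3.06 - 2.8 × (-0.85) = 3.06 + 2.38 = 5.44%.
Real GDP in the next year = 12082 × (1 + 5.44/100) = 12082 × 1.0544 ≈ 12739 billion.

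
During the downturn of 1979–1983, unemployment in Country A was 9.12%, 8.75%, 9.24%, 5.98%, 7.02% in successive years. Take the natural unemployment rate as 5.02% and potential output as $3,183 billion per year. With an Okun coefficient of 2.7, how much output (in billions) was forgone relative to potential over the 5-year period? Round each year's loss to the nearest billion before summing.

Year 1979: gap = -2.7 × (9.12 - 5.02) = -11.07%, loss ≈ 3183 × 11.07/100 ≈ 352.
Year 1980: gap = -2.7 × (8.75 - 5.02) = -10.071%, loss ≈ 3183 × 10.071/100 ≈ 321.
Year 1981: gap = -2.7 × (9.24 - 5.02) = -11.394%, loss ≈ 3183 × 11.394/100 ≈ 363.
Year 1982: gap = -2.7 × (5.98 - 5.02) = -2.592%, loss ≈ 3183 × 2.592/100 ≈ 83.
Year 1983: gap = -2.7 × (7.02 - 5.02) = -5.4%, loss ≈ 3183 × 5.4/100 ≈ 172.
Total lost output = 352 + 321 + 363 + 83 + 172 = 1291 billion.

$1,291 billion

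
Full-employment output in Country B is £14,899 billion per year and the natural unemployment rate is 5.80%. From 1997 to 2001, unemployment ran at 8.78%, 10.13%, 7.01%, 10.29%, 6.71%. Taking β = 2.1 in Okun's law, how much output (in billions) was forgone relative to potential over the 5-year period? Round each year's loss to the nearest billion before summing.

Year 1997: gap = -2.1 × (8.78 - 5.8) = -6.258%, loss ≈ 14899 × 6.258/100 ≈ 932.
Year 1998: gap = -2.1 × (10.13 - 5.8) = -9.093%, loss ≈ 14899 × 9.093/100 ≈ 1355.
Year 1999: gap = -2.1 × (7.01 - 5.8) = -2.541%, loss ≈ 14899 × 2.541/100 ≈ 379.
Year 2000: gap = -2.1 × (10.29 - 5.8) = -9.429%, loss ≈ 14899 × 9.429/100 ≈ 1405.
Year 2001: gap = -2.1 × (6.71 - 5.8) = -1.911%, loss ≈ 14899 × 1.911/100 ≈ 285.
Total lost output = 932 + 1355 + 379 + 1405 + 285 = 4356 billion.

£4,356 billion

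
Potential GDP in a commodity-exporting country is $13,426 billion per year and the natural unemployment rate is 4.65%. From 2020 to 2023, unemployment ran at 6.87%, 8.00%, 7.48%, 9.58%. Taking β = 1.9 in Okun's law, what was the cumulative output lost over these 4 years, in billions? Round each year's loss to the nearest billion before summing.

$3,401 billion

Year 2020: gap = -1.9 × (6.87 - 4.65) = -4.218%, loss ≈ 13426 × 4.218/100 ≈ 566.
Year 2021: gap = -1.9 × (8 - 4.65) = -6.365%, loss ≈ 13426 × 6.365/100 ≈ 855.
Year 2022: gap = -1.9 × (7.48 - 4.65) = -5.377%, loss ≈ 13426 × 5.377/100 ≈ 722.
Year 2023: gap = -1.9 × (9.58 - 4.65) = -9.367%, loss ≈ 13426 × 9.367/100 ≈ 1258.
Total lost output = 566 + 855 + 722 + 1258 = 3401 billion.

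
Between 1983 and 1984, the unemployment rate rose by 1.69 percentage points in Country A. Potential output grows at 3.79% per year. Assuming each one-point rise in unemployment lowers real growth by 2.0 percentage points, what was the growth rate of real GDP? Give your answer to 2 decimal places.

Growth-rate Okun's law: g_Y = g_Y* - β × Δu.
g_Y = 3.79 - 2.0 × (1.69) = 3.79 - 3.38 = 0.41%, i.e. 0.41% to 2 d.p.

0.41%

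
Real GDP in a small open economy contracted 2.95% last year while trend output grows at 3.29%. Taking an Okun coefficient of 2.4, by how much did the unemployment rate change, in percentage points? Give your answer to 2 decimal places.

Growth-rate Okun's law: g_Y = g_Y* - β × Δu, so Δu = (g_Y* - g_Y)/β.
Δu = (3.29 + 2.95)/2.4 = 6.24/2.4 = 2.60 percentage points.

2.60 percentage points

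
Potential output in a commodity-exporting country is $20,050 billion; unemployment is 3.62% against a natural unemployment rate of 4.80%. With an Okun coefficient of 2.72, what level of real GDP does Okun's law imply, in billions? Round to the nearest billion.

Unemployment gap = 3.62 - 4.8 = -1.18 points, so the output gap is -2.72 × (-1.18) = 3.2096%.
Actual GDP = 20050 × (1 + 3.2096/100) = 20050 × 1.032096 ≈ 20694 billion.

$20,694 billion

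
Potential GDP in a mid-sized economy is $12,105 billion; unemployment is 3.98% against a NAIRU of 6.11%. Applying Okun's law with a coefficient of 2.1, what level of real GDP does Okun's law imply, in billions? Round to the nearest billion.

$12,646 billion

Unemployment gap = 3.98 - 6.11 = -2.13 points, so the output gap is -2.1 × (-2.13) = 4.473%.
Actual GDP = 12105 × (1 + 4.473/100) = 12105 × 1.04473 ≈ 12646 billion.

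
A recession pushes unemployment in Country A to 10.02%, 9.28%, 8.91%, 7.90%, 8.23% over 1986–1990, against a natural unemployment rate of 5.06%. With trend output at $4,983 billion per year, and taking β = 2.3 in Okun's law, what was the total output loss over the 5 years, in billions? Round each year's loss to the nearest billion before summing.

$2,181 billion

Year 1986: gap = -2.3 × (10.02 - 5.06) = -11.408%, loss ≈ 4983 × 11.408/100 ≈ 568.
Year 1987: gap = -2.3 × (9.28 - 5.06) = -9.706%, loss ≈ 4983 × 9.706/100 ≈ 484.
Year 1988: gap = -2.3 × (8.91 - 5.06) = -8.855%, loss ≈ 4983 × 8.855/100 ≈ 441.
Year 1989: gap = -2.3 × (7.9 - 5.06) = -6.532%, loss ≈ 4983 × 6.532/100 ≈ 325.
Year 1990: gap = -2.3 × (8.23 - 5.06) = -7.291%, loss ≈ 4983 × 7.291/100 ≈ 363.
Total lost output = 568 + 484 + 441 + 325 + 363 = 2181 billion.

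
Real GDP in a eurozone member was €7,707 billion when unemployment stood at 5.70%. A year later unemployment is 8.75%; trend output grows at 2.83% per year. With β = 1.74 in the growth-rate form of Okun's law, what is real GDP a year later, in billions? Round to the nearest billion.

€7,516 billion

Δu = 8.75 - 5.7 = 3.05 points.
Okun's law (growth form): g_Y = g_Y* - β × Δu = 2.83 - 1.74 × (3.05) = 2.83 - 5.307 = -2.477%.
Real GDP in the next year = 7707 × (1 - 2.477/100) = 7707 × 0.97523 ≈ 7516 billion.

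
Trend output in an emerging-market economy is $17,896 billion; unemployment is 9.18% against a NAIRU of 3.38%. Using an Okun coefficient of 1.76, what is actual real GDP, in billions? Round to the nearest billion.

$16,069 billion

Unemployment gap = 9.18 - 3.38 = 5.8 points, so the output gap is -1.76 × 5.8 = -10.208%.
Actual GDP = 17896 × (1 - 10.208/100) = 17896 × 0.89792 ≈ 16069 billion.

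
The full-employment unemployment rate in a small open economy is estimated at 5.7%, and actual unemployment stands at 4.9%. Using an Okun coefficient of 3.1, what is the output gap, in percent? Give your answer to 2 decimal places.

The unemployment gap is 4.9 - 5.7 = -0.8 percentage points.
Okun's law gives an output gap of -3.1 × (-0.8) = 2.48%, i.e. 2.48% above potential.

2.48%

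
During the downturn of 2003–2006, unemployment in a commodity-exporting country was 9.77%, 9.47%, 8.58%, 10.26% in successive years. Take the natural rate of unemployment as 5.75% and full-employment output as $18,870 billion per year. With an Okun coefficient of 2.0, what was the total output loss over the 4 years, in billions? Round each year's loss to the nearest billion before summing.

Year 2003: gap = -2.0 × (9.77 - 5.75) = -8.04%, loss ≈ 18870 × 8.04/100 ≈ 1517.
Year 2004: gap = -2.0 × (9.47 - 5.75) = -7.44%, loss ≈ 18870 × 7.44/100 ≈ 1404.
Year 2005: gap = -2.0 × (8.58 - 5.75) = -5.66%, loss ≈ 18870 × 5.66/100 ≈ 1068.
Year 2006: gap = -2.0 × (10.26 - 5.75) = -9.02%, loss ≈ 18870 × 9.02/100 ≈ 1702.
Total lost output = 1517 + 1404 + 1068 + 1702 = 5691 billion.

$5,691 billion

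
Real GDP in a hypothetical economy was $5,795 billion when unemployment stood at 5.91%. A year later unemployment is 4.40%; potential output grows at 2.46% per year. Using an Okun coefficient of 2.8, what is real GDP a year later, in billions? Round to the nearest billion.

$6,183 billion

Δu = 4.4 - 5.91 = -1.51 points.
Okun's law (growth form): g_Y = g_Y* - β × Δu = 2.46 - 2.8 × (-1.51) = 2.46 + 4.228 = 6.688%.
Real GDP in the next year = 5795 × (1 + 6.688/100) = 5795 × 1.06688 ≈ 6183 billion.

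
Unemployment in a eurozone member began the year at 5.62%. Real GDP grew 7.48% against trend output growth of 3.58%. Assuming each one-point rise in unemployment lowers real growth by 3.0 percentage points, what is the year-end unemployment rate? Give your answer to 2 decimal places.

4.32%

Growth-rate Okun's law: g_Y = g_Y* - β × Δu, so Δu = (g_Y* - g_Y)/β.
Δu = (3.58 - 7.48)/3.0 = -3.9/3.0 = -1.30 percentage points.
Year-end unemployment = 5.62 - 1.3 = 4.32%.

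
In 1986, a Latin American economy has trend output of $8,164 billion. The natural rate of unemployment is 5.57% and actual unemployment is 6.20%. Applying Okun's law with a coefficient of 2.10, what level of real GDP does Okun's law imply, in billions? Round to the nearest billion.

Unemployment gap = 6.2 - 5.57 = 0.63 points, so the output gap is -2.1 × 0.63 = -1.323%.
Actual GDP = 8164 × (1 - 1.323/100) = 8164 × 0.98677 ≈ 8056 billion.

$8,056 billion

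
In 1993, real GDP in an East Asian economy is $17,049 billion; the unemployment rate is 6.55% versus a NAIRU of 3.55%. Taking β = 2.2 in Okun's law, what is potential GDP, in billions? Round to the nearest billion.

Unemployment gap = 6.55 - 3.55 = 3 points, so output gap = -2.2 × 3 = -6.6%.
Since Y = Y* × (1 + gap/100), Y* = 17049/0.934 ≈ 18254 billion.

$18,254 billion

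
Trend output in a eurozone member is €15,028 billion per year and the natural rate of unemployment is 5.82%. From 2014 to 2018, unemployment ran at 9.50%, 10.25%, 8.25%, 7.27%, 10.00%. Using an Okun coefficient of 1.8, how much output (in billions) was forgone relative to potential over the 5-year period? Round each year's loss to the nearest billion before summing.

€4,373 billion

Year 2014: gap = -1.8 × (9.5 - 5.82) = -6.624%, loss ≈ 15028 × 6.624/100 ≈ 995.
Year 2015: gap = -1.8 × (10.25 - 5.82) = -7.974%, loss ≈ 15028 × 7.974/100 ≈ 1198.
Year 2016: gap = -1.8 × (8.25 - 5.82) = -4.374%, loss ≈ 15028 × 4.374/100 ≈ 657.
Year 2017: gap = -1.8 × (7.27 - 5.82) = -2.61%, loss ≈ 15028 × 2.61/100 ≈ 392.
Year 2018: gap = -1.8 × (10 - 5.82) = -7.524%, loss ≈ 15028 × 7.524/100 ≈ 1131.
Total lost output = 995 + 1198 + 657 + 392 + 1131 = 4373 billion.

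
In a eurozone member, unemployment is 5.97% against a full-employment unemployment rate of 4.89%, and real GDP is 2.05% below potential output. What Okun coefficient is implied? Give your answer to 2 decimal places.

β ≈ 1.90

Okun's law: output gap = -β × (u - u*).
-2.05 = -β × (5.97 - 4.89) = -β × 1.08, so β = 2.05/1.08 = 1.90.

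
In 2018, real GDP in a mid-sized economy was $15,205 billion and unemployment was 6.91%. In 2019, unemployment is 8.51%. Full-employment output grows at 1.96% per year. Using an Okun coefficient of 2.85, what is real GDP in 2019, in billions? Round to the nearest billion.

$14,810 billion

Δu = 8.51 - 6.91 = 1.6 points.
Okun's law (growth form): g_Y = g_Y* - β × Δu = 1.96 - 2.85 × (1.60) = 1.96 - 4.56 = -2.6%.
Real GDP in the next year = 15205 × (1 - 2.6/100) = 15205 × 0.974 ≈ 14810 billion.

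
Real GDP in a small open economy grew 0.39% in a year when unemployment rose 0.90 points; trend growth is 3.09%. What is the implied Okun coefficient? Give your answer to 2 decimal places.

Growth form: g_Y = g_Y* - β × Δu, so β = (g_Y* - g_Y)/Δu.
β = (3.09 - 0.39)/0.90 = 2.7/0.90 = 3.00.

β ≈ 3.00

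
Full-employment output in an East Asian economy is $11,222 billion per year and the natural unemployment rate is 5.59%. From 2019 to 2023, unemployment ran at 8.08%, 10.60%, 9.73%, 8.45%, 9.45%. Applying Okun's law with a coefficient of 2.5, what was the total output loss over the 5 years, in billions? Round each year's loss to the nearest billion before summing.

$5,151 billion

Year 2019: gap = -2.5 × (8.08 - 5.59) = -6.225%, loss ≈ 11222 × 6.225/100 ≈ 699.
Year 2020: gap = -2.5 × (10.6 - 5.59) = -12.525%, loss ≈ 11222 × 12.525/100 ≈ 1406.
Year 2021: gap = -2.5 × (9.73 - 5.59) = -10.35%, loss ≈ 11222 × 10.35/100 ≈ 1161.
Year 2022: gap = -2.5 × (8.45 - 5.59) = -7.15%, loss ≈ 11222 × 7.15/100 ≈ 802.
Year 2023: gap = -2.5 × (9.45 - 5.59) = -9.65%, loss ≈ 11222 × 9.65/100 ≈ 1083.
Total lost output = 699 + 1406 + 1161 + 802 + 1083 = 5151 billion.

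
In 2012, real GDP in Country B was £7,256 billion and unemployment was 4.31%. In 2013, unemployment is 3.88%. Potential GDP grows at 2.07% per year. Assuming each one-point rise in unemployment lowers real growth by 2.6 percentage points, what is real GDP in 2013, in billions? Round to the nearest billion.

£7,487 billion

Δu = 3.88 - 4.31 = -0.43 points.
Okun's law (growth form): g_Y = g_Y* - β × Δu = 2.07 - 2.6 × (-0.43) = 2.07 + 1.118 = 3.188%.
Real GDP in the next year = 7256 × (1 + 3.188/100) = 7256 × 1.03188 ≈ 7487 billion.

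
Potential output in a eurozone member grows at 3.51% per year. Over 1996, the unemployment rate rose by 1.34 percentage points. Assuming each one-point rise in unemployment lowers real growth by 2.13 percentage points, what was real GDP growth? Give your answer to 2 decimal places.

Growth-rate Okun's law: g_Y = g_Y* - β × Δu.
g_Y = 3.51 - 2.13 × (1.34) = 3.51 - 2.8542 = 0.6558%, i.e. 0.66% to 2 d.p.

0.66%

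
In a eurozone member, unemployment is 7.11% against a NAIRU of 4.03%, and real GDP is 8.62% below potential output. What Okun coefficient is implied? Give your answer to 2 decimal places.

β ≈ 2.80

Okun's law: output gap = -β × (u - u*).
-8.62 = -β × (7.11 - 4.03) = -β × 3.08, so β = 8.62/3.08 = 2.80.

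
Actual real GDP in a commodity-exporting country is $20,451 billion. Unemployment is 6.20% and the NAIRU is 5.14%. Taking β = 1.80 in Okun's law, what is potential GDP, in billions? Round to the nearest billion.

Unemployment gap = 6.2 - 5.14 = 1.06 points, so output gap = -1.8 × 1.06 = -1.908%.
Since Y = Y* × (1 + gap/100), Y* = 20451/0.98092 ≈ 20849 billion.

$20,849 billion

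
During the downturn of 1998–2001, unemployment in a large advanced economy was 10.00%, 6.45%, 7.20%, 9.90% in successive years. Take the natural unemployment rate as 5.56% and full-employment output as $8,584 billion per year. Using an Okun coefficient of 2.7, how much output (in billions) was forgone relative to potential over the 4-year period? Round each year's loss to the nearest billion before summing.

Year 1998: gap = -2.7 × (10 - 5.56) = -11.988%, loss ≈ 8584 × 11.988/100 ≈ 1029.
Year 1999: gap = -2.7 × (6.45 - 5.56) = -2.403%, loss ≈ 8584 × 2.403/100 ≈ 206.
Year 2000: gap = -2.7 × (7.2 - 5.56) = -4.428%, loss ≈ 8584 × 4.428/100 ≈ 380.
Year 2001: gap = -2.7 × (9.9 - 5.56) = -11.718%, loss ≈ 8584 × 11.718/100 ≈ 1006.
Total lost output = 1029 + 206 + 380 + 1006 = 2621 billion.

$2,621 billion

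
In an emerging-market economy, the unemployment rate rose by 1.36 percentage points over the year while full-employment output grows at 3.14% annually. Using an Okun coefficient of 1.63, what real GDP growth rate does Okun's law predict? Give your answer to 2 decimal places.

Growth-rate Okun's law: g_Y = g_Y* - β × Δu.
g_Y = 3.14 - 1.63 × (1.36) = 3.14 - 2.2168 = 0.9232%, i.e. 0.92% to 2 d.p.

0.92%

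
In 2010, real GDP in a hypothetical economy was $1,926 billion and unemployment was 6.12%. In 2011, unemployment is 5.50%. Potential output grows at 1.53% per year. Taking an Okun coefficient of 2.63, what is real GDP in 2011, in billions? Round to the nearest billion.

$1,987 billion

Δu = 5.5 - 6.12 = -0.62 points.
Okun's law (growth form): g_Y = g_Y* - β × Δu = 1.53 - 2.63 × (-0.62) = 1.53 + 1.6306 = 3.1606%.
Real GDP in the next year = 1926 × (1 + 3.1606/100) = 1926 × 1.031606 ≈ 1987 billion.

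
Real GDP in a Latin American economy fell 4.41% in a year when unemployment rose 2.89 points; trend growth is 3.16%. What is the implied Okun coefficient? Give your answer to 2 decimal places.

β ≈ 2.62

Growth form: g_Y = g_Y* - β × Δu, so β = (g_Y* - g_Y)/Δu.
β = (3.16 + 4.41)/2.89 = 7.57/2.89 = 2.62.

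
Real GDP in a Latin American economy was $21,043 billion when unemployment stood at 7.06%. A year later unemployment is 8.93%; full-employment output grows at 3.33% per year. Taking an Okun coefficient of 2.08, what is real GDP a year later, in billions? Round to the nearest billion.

Δu = 8.93 - 7.06 = 1.87 points.
Okun's law (growth form): g_Y = g_Y* - β × Δu = 3.33 - 2.08 × (1.87) = 3.33 - 3.8896 = -0.5596%.
Real GDP in the next year = 21043 × (1 - 0.5596/100) = 21043 × 0.994404 ≈ 20925 billion.

$20,925 billion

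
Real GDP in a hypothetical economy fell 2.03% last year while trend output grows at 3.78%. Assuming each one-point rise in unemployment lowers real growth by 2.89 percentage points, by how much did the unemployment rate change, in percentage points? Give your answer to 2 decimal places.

2.01 percentage points

Growth-rate Okun's law: g_Y = g_Y* - β × Δu, so Δu = (g_Y* - g_Y)/β.
Δu = (3.78 + 2.03)/2.89 = 5.81/2.89 = 2.01 percentage points.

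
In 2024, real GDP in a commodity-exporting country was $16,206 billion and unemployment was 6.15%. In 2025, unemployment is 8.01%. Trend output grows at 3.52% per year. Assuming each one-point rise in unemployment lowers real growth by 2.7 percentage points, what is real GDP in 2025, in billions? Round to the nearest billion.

Δu = 8.01 - 6.15 = 1.86 points.
Okun's law (growth form): g_Y = g_Y* - β × Δu = 3.52 - 2.7 × (1.86) = 3.52 - 5.022 = -1.502%.
Real GDP in the next year = 16206 × (1 - 1.502/100) = 16206 × 0.98498 ≈ 15963 billion.

$15,963 billion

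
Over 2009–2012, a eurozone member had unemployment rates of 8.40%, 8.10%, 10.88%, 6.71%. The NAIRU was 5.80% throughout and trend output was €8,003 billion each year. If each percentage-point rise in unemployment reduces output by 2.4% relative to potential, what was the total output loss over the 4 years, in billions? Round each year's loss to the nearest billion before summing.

€2,092 billion

Year 2009: gap = -2.4 × (8.4 - 5.8) = -6.24%, loss ≈ 8003 × 6.24/100 ≈ 499.
Year 2010: gap = -2.4 × (8.1 - 5.8) = -5.52%, loss ≈ 8003 × 5.52/100 ≈ 442.
Year 2011: gap = -2.4 × (10.88 - 5.8) = -12.192%, loss ≈ 8003 × 12.192/100 ≈ 976.
Year 2012: gap = -2.4 × (6.71 - 5.8) = -2.184%, loss ≈ 8003 × 2.184/100 ≈ 175.
Total lost output = 499 + 442 + 976 + 175 = 2092 billion.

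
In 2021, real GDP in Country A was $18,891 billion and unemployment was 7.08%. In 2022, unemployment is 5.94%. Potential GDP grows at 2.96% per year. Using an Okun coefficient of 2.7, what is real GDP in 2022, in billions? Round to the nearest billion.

$20,032 billion

Δu = 5.94 - 7.08 = -1.14 points.
Okun's law (growth form): g_Y = g_Y* - β × Δu = 2.96 - 2.7 × (-1.14) = 2.96 + 3.078 = 6.038%.
Real GDP in the next year = 18891 × (1 + 6.038/100) = 18891 × 1.06038 ≈ 20032 billion.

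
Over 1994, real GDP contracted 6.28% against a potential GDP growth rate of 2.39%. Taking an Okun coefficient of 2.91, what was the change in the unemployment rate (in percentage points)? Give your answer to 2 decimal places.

Growth-rate Okun's law: g_Y = g_Y* - β × Δu, so Δu = (g_Y* - g_Y)/β.
Δu = (2.39 + 6.28)/2.91 = 8.67/2.91 = 2.98 percentage points.

2.98 percentage points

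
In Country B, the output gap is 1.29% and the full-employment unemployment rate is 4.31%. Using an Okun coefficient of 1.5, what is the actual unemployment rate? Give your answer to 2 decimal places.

From Okun's law, u - u* = -(output gap)/β = -(1.29)/1.5 = -0.86 points.
So u = 4.31 - 0.86 = 3.45%.

3.45%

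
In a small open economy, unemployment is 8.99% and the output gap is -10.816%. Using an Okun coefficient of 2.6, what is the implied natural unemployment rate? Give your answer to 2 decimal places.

From Okun's law, u - u* = -(output gap)/β = -(-10.816)/2.6 = 4.16 points.
So u* = 8.99 - 4.16 = 4.83%.

4.83%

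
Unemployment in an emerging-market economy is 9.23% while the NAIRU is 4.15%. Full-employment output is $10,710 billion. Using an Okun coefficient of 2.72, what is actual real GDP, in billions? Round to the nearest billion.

$9,230 billion

Unemployment gap = 9.23 - 4.15 = 5.08 points, so the output gap is -2.72 × 5.08 = -13.8176%.
Actual GDP = 10710 × (1 - 13.8176/100) = 10710 × 0.861824 ≈ 9230 billion.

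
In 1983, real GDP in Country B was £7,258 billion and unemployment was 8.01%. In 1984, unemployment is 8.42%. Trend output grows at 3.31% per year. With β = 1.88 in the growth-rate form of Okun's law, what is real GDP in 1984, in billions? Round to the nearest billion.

£7,442 billion

Δu = 8.42 - 8.01 = 0.41 points.
Okun's law (growth form): g_Y = g_Y* - β × Δu = 3.31 - 1.88 × (0.41) = 3.31 - 0.7708 = 2.5392%.
Real GDP in the next year = 7258 × (1 + 2.5392/100) = 7258 × 1.025392 ≈ 7442 billion.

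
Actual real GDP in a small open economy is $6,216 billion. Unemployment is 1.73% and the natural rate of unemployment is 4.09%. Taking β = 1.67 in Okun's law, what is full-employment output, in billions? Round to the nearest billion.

$5,980 billion

Unemployment gap = 1.73 - 4.09 = -2.36 points, so output gap = -1.67 × (-2.36) = 3.9412%.
Since Y = Y* × (1 + gap/100), Y* = 6216/1.039412 ≈ 5980 billion.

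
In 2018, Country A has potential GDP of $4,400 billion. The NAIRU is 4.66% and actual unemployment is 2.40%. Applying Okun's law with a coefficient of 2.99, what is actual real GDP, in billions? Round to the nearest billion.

Unemployment gap = 2.4 - 4.66 = -2.26 points, so the output gap is -2.99 × (-2.26) = 6.7574%.
Actual GDP = 4400 × (1 + 6.7574/100) = 4400 × 1.067574 ≈ 4697 billion.

$4,697 billion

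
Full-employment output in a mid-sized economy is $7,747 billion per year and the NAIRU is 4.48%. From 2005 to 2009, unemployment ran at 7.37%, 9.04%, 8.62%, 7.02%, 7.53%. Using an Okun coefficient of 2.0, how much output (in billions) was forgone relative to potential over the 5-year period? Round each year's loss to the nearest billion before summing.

Year 2005: gap = -2.0 × (7.37 - 4.48) = -5.78%, loss ≈ 7747 × 5.78/100 ≈ 448.
Year 2006: gap = -2.0 × (9.04 - 4.48) = -9.12%, loss ≈ 7747 × 9.12/100 ≈ 707.
Year 2007: gap = -2.0 × (8.62 - 4.48) = -8.28%, loss ≈ 7747 × 8.28/100 ≈ 641.
Year 2008: gap = -2.0 × (7.02 - 4.48) = -5.08%, loss ≈ 7747 × 5.08/100 ≈ 394.
Year 2009: gap = -2.0 × (7.53 - 4.48) = -6.1%, loss ≈ 7747 × 6.1/100 ≈ 473.
Total lost output = 448 + 707 + 641 + 394 + 473 = 2663 billion.

$2,663 billion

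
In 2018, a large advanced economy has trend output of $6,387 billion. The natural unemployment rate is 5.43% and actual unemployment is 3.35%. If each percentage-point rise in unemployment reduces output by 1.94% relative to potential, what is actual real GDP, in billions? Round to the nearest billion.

Unemployment gap = 3.35 - 5.43 = -2.08 points, so the output gap is -1.94 × (-2.08) = 4.0352%.
Actual GDP = 6387 × (1 + 4.0352/100) = 6387 × 1.040352 ≈ 6645 billion.

$6,645 billion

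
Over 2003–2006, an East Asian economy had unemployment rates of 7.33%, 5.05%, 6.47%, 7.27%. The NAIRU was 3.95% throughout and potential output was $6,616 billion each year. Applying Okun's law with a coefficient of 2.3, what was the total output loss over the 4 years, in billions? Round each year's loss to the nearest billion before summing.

Year 2003: gap = -2.3 × (7.33 - 3.95) = -7.774%, loss ≈ 6616 × 7.774/100 ≈ 514.
Year 2004: gap = -2.3 × (5.05 - 3.95) = -2.53%, loss ≈ 6616 × 2.53/100 ≈ 167.
Year 2005: gap = -2.3 × (6.47 - 3.95) = -5.796%, loss ≈ 6616 × 5.796/100 ≈ 383.
Year 2006: gap = -2.3 × (7.27 - 3.95) = -7.636%, loss ≈ 6616 × 7.636/100 ≈ 505.
Total lost output = 514 + 167 + 383 + 505 = 1569 billion.

$1,569 billion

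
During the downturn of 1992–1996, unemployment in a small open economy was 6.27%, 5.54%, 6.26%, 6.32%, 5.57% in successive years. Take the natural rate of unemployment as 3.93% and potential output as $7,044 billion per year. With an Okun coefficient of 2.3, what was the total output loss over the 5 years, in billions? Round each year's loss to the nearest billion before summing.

Year 1992: gap = -2.3 × (6.27 - 3.93) = -5.382%, loss ≈ 7044 × 5.382/100 ≈ 379.
Year 1993: gap = -2.3 × (5.54 - 3.93) = -3.703%, loss ≈ 7044 × 3.703/100 ≈ 261.
Year 1994: gap = -2.3 × (6.26 - 3.93) = -5.359%, loss ≈ 7044 × 5.359/100 ≈ 377.
Year 1995: gap = -2.3 × (6.32 - 3.93) = -5.497%, loss ≈ 7044 × 5.497/100 ≈ 387.
Year 1996: gap = -2.3 × (5.57 - 3.93) = -3.772%, loss ≈ 7044 × 3.772/100 ≈ 266.
Total lost output = 379 + 261 + 377 + 387 + 266 = 1670 billion.

$1,670 billion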